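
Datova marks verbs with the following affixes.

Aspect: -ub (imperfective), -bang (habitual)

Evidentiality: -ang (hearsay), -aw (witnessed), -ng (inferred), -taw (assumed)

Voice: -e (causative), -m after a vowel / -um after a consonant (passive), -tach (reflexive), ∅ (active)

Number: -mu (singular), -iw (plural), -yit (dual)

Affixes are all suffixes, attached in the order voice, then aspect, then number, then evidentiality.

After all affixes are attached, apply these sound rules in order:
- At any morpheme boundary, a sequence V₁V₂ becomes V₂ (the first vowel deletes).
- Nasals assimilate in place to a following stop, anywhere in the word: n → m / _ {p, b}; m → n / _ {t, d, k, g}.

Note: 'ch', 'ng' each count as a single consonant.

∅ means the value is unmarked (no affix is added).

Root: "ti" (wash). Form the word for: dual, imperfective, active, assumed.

voice = active: zero marking, form stays ti.
Attach aspect imperfective -ub → tiub.
Attach number dual -yit → tiubyit.
Attach evidentiality assumed -taw → tiubyittaw.
Apply vowel deletion: tiubyittaw → tubyittaw.
Nasal assimilation: no change.

tubyittaw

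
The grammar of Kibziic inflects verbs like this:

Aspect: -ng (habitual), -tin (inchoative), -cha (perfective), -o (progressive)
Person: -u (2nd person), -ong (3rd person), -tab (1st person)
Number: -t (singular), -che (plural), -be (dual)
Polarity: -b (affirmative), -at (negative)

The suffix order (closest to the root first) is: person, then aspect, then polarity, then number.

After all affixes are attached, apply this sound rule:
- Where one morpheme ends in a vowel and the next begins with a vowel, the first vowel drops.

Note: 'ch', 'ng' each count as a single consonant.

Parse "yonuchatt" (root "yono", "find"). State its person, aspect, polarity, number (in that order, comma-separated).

Segment: yono-u-cha-at-t.
person: -u → 2nd person.
aspect: -cha → perfective.
polarity: -at → negative.
number: -t → singular.

2nd person, perfective, negative, singular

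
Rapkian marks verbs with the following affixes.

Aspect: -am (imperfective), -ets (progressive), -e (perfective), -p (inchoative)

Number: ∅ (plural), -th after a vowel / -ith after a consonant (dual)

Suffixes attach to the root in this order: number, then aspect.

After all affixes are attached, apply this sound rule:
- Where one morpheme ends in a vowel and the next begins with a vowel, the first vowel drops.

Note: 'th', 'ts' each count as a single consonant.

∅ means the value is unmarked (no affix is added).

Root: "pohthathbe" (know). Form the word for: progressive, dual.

Attach number dual -th (after vowel 'e') → pohthathbeth.
Attach aspect progressive -ets → pohthathbethets.
Vowel deletion: no change.

pohthathbethets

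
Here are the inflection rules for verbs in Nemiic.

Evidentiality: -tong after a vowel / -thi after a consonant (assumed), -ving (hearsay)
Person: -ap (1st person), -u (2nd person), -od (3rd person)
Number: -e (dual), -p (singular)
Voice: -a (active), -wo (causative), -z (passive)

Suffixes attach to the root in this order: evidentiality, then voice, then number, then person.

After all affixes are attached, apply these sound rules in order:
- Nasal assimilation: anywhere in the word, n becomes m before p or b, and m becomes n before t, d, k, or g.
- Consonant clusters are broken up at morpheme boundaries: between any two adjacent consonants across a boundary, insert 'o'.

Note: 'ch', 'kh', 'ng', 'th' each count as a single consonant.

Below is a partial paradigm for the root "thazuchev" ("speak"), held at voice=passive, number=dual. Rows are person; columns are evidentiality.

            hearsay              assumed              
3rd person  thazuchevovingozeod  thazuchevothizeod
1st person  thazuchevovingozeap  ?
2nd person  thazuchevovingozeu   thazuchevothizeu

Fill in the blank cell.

thazuchevothizeap

Attach evidentiality assumed -thi (after consonant 'v') → thazuchevthi.
Attach voice passive -z → thazuchevthiz.
Attach number dual -e → thazuchevthize.
Attach person 1st person -ap → thazuchevthizeap.
Nasal assimilation: no change.
Apply epenthesis: thazuchevthizeap → thazuchevothizeap.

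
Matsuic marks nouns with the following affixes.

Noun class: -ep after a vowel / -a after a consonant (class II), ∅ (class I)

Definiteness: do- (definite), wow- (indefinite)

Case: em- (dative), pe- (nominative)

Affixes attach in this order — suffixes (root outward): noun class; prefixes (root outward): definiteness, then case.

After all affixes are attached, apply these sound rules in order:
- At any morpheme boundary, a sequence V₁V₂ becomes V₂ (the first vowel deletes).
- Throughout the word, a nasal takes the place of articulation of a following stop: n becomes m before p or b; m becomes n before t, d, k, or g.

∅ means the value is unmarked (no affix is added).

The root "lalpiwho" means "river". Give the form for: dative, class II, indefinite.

emwowlalpiwhep

Attach definiteness indefinite wow- → wowlalpiwho.
Attach case dative em- → emwowlalpiwho.
Attach noun class class II -ep (after vowel 'o') → emwowlalpiwhoep.
Apply vowel deletion: emwowlalpiwhoep → emwowlalpiwhep.
Nasal assimilation: no change.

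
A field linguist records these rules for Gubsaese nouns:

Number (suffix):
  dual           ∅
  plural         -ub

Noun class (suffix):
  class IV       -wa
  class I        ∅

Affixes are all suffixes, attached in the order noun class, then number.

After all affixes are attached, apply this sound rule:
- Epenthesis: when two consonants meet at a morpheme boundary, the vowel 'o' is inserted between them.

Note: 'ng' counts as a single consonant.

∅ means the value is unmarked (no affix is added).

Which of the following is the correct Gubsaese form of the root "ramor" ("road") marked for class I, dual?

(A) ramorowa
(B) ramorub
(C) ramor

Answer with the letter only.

C

noun class = class I: zero marking, form stays ramor.
number = dual: zero marking, form stays ramor.
Epenthesis: no change.
So the correct form is ramor, option (C).
(B) ramorub is wrong: it uses plural instead of dual for number.
(A) ramorowa is wrong: it uses class IV instead of class I for noun class.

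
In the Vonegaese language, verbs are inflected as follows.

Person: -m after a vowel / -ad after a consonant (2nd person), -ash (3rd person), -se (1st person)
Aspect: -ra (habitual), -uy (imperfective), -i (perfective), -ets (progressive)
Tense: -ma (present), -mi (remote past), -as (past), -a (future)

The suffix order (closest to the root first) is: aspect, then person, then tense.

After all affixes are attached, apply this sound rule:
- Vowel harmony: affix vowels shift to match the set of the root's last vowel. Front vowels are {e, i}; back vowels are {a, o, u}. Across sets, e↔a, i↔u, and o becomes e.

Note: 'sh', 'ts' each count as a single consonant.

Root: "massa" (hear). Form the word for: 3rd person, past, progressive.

Attach aspect progressive -ets → massaets.
Attach person 3rd person -ash → massaetsash.
Attach tense past -as → massaetsashas.
Apply vowel harmony: massaetsashas → massaatsashas.

massaatsashas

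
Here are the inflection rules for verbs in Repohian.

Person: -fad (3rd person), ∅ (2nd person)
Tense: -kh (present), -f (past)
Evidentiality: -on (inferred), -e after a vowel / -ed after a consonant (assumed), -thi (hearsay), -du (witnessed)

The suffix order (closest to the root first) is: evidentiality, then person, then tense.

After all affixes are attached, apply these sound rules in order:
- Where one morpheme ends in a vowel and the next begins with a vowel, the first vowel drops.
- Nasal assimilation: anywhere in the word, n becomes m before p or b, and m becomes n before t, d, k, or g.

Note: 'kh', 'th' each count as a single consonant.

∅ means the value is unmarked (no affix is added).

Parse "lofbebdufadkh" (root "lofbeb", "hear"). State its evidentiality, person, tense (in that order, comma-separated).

Segment: lofbeb-du-fad-kh.
evidentiality: -du → witnessed.
person: -fad → 3rd person.
tense: -kh → present.

witnessed, 3rd person, present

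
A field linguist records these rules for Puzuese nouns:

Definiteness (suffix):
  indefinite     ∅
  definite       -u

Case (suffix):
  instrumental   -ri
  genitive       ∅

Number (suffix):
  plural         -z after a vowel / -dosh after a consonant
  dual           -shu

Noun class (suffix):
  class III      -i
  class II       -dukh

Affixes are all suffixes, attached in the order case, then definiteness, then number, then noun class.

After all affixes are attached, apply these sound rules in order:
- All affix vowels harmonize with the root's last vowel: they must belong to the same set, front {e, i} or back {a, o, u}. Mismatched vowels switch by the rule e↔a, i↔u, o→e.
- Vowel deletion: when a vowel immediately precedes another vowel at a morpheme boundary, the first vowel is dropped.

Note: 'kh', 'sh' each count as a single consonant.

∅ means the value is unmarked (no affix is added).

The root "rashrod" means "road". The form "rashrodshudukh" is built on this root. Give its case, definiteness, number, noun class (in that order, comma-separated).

Segment: rashrod-shu-dukh.
case: ∅ → genitive.
definiteness: ∅ → indefinite.
number: -shu → dual.
noun class: -dukh → class II.

genitive, indefinite, dual, class II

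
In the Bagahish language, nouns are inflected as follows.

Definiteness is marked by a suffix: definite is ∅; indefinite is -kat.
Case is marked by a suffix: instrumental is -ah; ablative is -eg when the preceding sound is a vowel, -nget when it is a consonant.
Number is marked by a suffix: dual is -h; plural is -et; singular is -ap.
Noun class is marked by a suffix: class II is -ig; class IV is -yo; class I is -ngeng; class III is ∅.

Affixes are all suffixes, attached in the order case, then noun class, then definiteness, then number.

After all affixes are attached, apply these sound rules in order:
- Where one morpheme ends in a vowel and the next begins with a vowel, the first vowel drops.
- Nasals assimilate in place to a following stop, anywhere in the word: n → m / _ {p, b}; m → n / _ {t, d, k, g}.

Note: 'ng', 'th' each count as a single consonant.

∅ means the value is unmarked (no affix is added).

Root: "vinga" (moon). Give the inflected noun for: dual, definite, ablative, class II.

vingegigh

Attach case ablative -eg (after vowel 'a') → vingaeg.
Attach noun class class II -ig → vingaegig.
definiteness = definite: zero marking, form stays vingaegig.
Attach number dual -h → vingaegigh.
Apply vowel deletion: vingaegigh → vingegigh.
Nasal assimilation: no change.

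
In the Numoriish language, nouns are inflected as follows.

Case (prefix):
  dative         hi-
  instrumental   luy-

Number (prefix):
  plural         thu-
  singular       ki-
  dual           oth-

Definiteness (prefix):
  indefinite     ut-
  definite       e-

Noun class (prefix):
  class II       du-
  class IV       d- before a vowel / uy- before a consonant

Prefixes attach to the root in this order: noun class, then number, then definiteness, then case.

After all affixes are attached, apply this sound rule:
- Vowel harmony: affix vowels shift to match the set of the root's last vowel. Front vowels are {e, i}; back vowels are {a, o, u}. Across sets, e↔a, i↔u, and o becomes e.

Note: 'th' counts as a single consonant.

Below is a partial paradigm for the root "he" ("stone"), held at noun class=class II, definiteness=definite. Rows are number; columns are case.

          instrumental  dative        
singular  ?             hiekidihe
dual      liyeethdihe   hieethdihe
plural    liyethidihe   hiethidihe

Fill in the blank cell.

Attach noun class class II du- → duhe.
Attach number singular ki- → kiduhe.
Attach definiteness definite e- → ekiduhe.
Attach case instrumental luy- → luyekiduhe.
Apply vowel harmony: luyekiduhe → liyekidihe.

liyekidihe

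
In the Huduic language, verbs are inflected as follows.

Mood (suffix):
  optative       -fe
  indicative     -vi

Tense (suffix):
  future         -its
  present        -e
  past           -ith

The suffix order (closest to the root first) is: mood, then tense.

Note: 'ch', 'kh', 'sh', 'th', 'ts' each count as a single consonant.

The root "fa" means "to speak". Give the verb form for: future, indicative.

faviits

Attach mood indicative -vi → favi.
Attach tense future -its → faviits.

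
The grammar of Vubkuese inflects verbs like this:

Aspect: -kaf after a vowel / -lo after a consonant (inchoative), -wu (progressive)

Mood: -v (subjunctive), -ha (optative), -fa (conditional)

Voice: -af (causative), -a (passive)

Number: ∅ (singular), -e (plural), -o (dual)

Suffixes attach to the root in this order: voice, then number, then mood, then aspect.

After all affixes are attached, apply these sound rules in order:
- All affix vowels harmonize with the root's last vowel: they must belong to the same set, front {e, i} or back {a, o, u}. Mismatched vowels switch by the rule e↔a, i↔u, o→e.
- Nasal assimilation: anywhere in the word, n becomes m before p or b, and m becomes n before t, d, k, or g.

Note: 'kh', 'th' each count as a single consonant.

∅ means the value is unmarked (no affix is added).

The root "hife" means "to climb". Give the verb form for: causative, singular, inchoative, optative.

hifeefhekef

Attach voice causative -af → hifeaf.
number = singular: zero marking, form stays hifeaf.
Attach mood optative -ha → hifeafha.
Attach aspect inchoative -kaf (after vowel 'a') → hifeafhakaf.
Apply vowel harmony: hifeafhakaf → hifeefhekef.
Nasal assimilation: no change.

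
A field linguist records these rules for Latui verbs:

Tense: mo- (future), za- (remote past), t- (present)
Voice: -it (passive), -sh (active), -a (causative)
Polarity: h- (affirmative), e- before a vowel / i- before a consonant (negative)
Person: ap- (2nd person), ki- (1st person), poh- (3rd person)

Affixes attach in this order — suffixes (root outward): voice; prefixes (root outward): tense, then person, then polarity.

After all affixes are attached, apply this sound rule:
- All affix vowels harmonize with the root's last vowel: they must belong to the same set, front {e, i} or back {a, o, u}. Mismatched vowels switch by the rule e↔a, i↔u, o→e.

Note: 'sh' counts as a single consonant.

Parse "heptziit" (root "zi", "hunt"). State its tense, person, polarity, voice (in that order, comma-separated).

present, 2nd person, affirmative, passive

Segment: h-ap-t-zi-it.
tense: t- → present.
person: ap- → 2nd person.
polarity: h- → affirmative.
voice: -it → passive.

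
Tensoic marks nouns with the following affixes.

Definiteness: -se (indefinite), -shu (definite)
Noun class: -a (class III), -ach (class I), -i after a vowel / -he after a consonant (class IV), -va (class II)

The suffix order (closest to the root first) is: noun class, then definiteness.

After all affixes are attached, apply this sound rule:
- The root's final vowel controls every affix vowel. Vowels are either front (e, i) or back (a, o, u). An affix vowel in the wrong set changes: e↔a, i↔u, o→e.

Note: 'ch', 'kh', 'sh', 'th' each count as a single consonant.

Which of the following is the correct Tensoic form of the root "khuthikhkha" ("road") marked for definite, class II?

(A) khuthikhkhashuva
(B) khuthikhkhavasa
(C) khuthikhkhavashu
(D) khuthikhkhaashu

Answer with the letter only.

Attach noun class class II -va → khuthikhkhava.
Attach definiteness definite -shu → khuthikhkhavashu.
Vowel harmony: no change.
So the correct form is khuthikhkhavashu, option (C).
(B) khuthikhkhavasa is wrong: it uses indefinite instead of definite for definiteness.
(A) khuthikhkhashuva is wrong: it has the affixes in the wrong order.
(D) khuthikhkhaashu is wrong: it uses class III instead of class II for noun class.

C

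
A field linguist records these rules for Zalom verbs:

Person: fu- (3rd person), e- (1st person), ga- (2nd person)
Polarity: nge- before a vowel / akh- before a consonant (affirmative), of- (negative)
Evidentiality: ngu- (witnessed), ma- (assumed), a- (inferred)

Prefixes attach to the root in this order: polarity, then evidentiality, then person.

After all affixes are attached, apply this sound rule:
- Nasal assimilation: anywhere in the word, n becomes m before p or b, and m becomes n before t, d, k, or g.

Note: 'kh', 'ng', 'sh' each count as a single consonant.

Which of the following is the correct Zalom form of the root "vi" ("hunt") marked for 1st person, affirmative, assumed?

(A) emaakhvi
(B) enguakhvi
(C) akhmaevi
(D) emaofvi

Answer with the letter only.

Attach polarity affirmative akh- (before consonant 'v') → akhvi.
Attach evidentiality assumed ma- → maakhvi.
Attach person 1st person e- → emaakhvi.
Nasal assimilation: no change.
So the correct form is emaakhvi, option (A).
(B) enguakhvi is wrong: it uses witnessed instead of assumed for evidentiality.
(D) emaofvi is wrong: it uses negative instead of affirmative for polarity.
(C) akhmaevi is wrong: it has the affixes in the wrong order.

A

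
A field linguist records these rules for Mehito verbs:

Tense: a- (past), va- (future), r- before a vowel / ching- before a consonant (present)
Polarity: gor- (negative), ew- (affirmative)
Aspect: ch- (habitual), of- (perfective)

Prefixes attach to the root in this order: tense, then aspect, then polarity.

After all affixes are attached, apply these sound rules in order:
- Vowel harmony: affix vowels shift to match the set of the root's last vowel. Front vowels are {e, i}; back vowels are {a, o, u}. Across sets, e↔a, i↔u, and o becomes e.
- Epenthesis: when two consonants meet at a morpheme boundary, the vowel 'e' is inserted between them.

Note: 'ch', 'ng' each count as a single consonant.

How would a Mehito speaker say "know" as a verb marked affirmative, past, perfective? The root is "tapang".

Attach tense past a- → atapang.
Attach aspect perfective of- → ofatapang.
Attach polarity affirmative ew- → ewofatapang.
Apply vowel harmony: ewofatapang → awofatapang.
Epenthesis: no change.

awofatapang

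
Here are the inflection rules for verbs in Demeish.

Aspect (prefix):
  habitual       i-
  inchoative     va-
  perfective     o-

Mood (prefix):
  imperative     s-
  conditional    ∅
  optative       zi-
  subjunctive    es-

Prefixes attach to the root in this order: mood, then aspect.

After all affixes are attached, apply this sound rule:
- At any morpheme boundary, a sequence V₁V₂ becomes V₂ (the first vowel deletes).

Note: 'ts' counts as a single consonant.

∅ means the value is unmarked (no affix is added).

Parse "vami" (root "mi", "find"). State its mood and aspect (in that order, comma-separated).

conditional, inchoative

Segment: va-mi.
mood: ∅ → conditional.
aspect: va- → inchoative.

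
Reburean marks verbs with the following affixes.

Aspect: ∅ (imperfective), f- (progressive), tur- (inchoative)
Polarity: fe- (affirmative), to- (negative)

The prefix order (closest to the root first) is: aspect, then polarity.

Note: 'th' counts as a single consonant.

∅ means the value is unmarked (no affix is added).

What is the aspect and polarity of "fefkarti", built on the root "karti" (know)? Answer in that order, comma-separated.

progressive, affirmative

Segment: fe-f-karti.
aspect: f- → progressive.
polarity: fe- → affirmative.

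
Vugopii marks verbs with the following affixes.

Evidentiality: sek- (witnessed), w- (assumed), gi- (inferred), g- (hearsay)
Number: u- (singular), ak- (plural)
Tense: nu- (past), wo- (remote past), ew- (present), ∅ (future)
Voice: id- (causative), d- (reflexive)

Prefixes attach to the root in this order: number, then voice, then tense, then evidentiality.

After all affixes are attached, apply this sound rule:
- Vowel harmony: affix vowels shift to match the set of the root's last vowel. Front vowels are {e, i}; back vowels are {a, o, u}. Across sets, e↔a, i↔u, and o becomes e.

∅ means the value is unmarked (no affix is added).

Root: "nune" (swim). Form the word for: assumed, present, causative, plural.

wewideknune

Attach number plural ak- → aknune.
Attach voice causative id- → idaknune.
Attach tense present ew- → ewidaknune.
Attach evidentiality assumed w- → wewidaknune.
Apply vowel harmony: wewidaknune → wewideknune.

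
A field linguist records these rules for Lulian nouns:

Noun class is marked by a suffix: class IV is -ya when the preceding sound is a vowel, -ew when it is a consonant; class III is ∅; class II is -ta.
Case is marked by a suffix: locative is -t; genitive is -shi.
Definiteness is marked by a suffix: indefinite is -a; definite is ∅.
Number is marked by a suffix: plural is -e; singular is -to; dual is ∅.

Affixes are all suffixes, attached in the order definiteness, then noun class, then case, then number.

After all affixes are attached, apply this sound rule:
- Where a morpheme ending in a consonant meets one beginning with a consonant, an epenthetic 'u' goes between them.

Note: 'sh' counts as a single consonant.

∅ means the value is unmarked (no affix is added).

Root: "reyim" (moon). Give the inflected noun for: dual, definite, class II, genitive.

definiteness = definite: zero marking, form stays reyim.
Attach noun class class II -ta → reyimta.
Attach case genitive -shi → reyimtashi.
number = dual: zero marking, form stays reyimtashi.
Apply epenthesis: reyimtashi → reyimutashi.

reyimutashi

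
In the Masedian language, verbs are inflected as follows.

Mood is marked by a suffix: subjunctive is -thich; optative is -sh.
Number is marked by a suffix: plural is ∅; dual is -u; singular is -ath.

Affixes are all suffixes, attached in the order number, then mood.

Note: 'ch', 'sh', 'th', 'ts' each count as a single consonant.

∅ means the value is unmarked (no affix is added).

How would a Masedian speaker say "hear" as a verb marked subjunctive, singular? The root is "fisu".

fisuaththich

Attach number singular -ath → fisuath.
Attach mood subjunctive -thich → fisuaththich.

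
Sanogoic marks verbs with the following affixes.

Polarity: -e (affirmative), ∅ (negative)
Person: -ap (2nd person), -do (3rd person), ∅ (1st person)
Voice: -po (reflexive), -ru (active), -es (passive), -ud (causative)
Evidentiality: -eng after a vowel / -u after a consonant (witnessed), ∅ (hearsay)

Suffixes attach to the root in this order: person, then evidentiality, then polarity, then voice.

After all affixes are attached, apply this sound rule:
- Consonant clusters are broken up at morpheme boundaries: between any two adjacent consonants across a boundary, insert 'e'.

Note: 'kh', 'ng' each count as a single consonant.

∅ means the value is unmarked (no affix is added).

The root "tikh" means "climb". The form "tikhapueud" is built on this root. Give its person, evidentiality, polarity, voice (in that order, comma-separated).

Segment: tikh-ap-u-e-ud.
person: -ap → 2nd person.
evidentiality: -eng/u → witnessed.
polarity: -e → affirmative.
voice: -ud → causative.

2nd person, witnessed, affirmative, causative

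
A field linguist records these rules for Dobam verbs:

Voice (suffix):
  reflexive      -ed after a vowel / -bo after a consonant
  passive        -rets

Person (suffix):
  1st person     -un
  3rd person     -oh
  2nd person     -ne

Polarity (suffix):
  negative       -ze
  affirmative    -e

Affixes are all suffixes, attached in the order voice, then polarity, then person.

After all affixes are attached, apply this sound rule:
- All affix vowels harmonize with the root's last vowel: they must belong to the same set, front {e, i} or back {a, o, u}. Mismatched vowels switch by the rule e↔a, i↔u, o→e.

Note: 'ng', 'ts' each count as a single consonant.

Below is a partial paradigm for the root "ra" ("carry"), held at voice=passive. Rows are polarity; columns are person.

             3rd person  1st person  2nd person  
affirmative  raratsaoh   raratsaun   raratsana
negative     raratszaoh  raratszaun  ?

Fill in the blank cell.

Attach voice passive -rets → rarets.
Attach polarity negative -ze → raretsze.
Attach person 2nd person -ne → raretszene.
Apply vowel harmony: raretszene → raratszana.

raratszana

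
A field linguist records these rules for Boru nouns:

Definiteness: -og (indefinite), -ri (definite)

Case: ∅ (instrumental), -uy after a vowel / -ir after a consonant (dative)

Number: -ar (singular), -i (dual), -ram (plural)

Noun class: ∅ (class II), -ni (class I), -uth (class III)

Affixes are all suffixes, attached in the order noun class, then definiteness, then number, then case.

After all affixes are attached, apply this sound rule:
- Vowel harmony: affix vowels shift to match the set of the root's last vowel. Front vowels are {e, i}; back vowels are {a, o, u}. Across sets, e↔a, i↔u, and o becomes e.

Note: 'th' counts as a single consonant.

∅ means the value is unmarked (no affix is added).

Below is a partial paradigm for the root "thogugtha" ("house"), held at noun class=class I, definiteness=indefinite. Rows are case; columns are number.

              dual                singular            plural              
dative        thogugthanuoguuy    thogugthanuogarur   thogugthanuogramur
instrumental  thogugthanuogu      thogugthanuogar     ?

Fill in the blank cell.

thogugthanuogram

Attach noun class class I -ni → thogugthani.
Attach definiteness indefinite -og → thogugthaniog.
Attach number plural -ram → thogugthaniogram.
case = instrumental: zero marking, form stays thogugthaniogram.
Apply vowel harmony: thogugthaniogram → thogugthanuogram.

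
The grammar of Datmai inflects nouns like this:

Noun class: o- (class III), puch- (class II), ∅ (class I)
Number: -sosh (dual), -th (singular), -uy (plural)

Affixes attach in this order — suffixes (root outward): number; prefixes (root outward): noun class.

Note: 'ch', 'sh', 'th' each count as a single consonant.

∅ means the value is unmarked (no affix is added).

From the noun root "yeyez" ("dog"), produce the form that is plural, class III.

Attach number plural -uy → yeyezuy.
Attach noun class class III o- → oyeyezuy.

oyeyezuy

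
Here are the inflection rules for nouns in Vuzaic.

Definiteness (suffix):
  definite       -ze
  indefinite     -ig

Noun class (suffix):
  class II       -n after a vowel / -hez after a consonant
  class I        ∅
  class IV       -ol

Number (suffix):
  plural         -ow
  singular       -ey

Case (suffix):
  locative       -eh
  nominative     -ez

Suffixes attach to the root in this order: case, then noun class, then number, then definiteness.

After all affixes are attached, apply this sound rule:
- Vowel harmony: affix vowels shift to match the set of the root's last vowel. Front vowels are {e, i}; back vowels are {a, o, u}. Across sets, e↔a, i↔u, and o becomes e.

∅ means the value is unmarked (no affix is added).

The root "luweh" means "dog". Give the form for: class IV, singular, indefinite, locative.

luweheheleyig

Attach case locative -eh → luweheh.
Attach noun class class IV -ol → luwehehol.
Attach number singular -ey → luweheholey.
Attach definiteness indefinite -ig → luweheholeyig.
Apply vowel harmony: luweheholeyig → luweheheleyig.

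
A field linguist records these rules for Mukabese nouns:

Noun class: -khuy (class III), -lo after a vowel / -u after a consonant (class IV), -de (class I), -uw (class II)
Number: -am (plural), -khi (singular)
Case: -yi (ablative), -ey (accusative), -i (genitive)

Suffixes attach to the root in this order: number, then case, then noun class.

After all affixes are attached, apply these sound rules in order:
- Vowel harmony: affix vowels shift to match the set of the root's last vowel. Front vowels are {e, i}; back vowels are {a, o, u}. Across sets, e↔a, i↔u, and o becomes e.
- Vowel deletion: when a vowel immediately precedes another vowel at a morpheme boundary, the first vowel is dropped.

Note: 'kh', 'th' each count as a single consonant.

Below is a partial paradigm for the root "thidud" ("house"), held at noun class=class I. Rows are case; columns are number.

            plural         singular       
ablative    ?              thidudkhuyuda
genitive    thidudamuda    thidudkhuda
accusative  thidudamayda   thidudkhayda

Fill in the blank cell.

Attach number plural -am → thidudam.
Attach case ablative -yi → thidudamyi.
Attach noun class class I -de → thidudamyide.
Apply vowel harmony: thidudamyide → thidudamyuda.
Vowel deletion: no change.

thidudamyuda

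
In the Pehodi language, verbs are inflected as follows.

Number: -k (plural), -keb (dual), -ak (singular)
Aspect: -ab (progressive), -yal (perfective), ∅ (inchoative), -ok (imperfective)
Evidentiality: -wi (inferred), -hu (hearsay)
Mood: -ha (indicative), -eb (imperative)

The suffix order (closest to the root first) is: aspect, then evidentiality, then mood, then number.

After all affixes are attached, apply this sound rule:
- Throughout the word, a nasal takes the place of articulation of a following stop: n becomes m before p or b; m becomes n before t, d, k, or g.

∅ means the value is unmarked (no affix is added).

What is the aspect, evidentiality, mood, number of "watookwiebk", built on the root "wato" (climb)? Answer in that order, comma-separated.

imperfective, inferred, imperative, plural

Segment: wato-ok-wi-eb-k.
aspect: -ok → imperfective.
evidentiality: -wi → inferred.
mood: -eb → imperative.
number: -k → plural.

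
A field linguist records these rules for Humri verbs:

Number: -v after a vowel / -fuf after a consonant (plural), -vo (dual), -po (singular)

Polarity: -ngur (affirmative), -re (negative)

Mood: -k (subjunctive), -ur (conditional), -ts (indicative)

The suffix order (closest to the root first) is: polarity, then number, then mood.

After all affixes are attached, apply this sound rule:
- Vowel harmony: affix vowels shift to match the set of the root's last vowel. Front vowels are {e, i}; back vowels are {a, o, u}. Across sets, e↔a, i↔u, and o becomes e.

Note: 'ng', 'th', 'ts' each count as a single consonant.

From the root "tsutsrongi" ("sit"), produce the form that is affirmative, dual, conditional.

tsutsrongingirveir

Attach polarity affirmative -ngur → tsutsrongingur.
Attach number dual -vo → tsutsrongingurvo.
Attach mood conditional -ur → tsutsrongingurvour.
Apply vowel harmony: tsutsrongingurvour → tsutsrongingirveir.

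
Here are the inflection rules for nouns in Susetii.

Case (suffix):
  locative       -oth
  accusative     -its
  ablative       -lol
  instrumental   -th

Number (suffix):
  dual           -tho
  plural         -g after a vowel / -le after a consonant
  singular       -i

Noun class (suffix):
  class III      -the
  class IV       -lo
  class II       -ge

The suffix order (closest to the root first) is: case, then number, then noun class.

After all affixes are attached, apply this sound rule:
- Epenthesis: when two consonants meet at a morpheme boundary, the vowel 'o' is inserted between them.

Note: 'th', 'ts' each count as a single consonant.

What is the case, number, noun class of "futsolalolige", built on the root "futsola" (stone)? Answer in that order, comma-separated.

Segment: futsola-lol-i-ge.
case: -lol → ablative.
number: -i → singular.
noun class: -ge → class II.

ablative, singular, class II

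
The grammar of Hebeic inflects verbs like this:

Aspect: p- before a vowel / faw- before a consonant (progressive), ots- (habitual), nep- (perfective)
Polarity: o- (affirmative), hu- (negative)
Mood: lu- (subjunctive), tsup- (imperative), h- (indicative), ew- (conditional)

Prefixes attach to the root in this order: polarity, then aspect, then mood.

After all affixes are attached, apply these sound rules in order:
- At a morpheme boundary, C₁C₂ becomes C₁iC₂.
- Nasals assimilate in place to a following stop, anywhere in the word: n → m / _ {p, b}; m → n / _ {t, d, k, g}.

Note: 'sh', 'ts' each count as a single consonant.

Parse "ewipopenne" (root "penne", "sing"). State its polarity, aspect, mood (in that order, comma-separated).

Segment: ew-p-o-penne.
polarity: o- → affirmative.
aspect: p/faw- → progressive.
mood: ew- → conditional.

affirmative, progressive, conditional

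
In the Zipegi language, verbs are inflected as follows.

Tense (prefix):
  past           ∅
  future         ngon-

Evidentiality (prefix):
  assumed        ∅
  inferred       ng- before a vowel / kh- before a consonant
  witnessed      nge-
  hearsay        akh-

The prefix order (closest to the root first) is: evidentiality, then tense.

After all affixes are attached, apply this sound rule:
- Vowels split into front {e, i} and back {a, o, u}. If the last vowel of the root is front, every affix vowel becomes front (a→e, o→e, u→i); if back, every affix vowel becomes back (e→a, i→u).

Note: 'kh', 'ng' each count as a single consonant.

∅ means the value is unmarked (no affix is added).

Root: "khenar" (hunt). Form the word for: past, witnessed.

Attach evidentiality witnessed nge- → ngekhenar.
tense = past: zero marking, form stays ngekhenar.
Apply vowel harmony: ngekhenar → ngakhenar.

ngakhenar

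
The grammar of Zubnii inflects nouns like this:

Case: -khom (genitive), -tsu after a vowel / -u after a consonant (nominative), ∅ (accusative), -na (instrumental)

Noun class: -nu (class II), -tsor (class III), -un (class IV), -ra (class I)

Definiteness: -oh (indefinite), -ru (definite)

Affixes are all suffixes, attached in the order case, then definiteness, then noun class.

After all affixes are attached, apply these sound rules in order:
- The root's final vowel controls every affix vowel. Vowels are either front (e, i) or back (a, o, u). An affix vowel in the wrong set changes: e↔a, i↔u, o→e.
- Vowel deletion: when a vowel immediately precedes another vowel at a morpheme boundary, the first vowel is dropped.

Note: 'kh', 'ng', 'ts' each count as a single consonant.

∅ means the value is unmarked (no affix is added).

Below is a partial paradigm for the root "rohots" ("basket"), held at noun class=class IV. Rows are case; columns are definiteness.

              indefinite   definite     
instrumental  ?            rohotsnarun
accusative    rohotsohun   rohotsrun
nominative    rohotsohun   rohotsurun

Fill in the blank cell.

rohotsnohun

Attach case instrumental -na → rohotsna.
Attach definiteness indefinite -oh → rohotsnaoh.
Attach noun class class IV -un → rohotsnaohun.
Vowel harmony: no change.
Apply vowel deletion: rohotsnaohun → rohotsnohun.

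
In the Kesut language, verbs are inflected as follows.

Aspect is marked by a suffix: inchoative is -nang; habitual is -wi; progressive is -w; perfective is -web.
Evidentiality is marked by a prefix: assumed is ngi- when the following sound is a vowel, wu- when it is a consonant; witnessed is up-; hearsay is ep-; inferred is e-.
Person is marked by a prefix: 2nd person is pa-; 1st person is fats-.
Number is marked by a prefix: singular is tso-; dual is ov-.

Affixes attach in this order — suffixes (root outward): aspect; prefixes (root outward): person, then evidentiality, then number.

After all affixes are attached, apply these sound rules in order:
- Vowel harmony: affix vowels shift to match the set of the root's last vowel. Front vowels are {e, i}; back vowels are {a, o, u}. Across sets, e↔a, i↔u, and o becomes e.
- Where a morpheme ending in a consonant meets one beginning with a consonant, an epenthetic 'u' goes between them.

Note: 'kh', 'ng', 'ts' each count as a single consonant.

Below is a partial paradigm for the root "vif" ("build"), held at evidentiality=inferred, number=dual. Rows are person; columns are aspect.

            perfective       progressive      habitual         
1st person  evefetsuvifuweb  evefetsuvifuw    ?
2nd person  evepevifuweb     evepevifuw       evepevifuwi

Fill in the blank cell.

evefetsuvifuwi

Attach aspect habitual -wi → vifwi.
Attach person 1st person fats- → fatsvifwi.
Attach evidentiality inferred e- → efatsvifwi.
Attach number dual ov- → ovefatsvifwi.
Apply vowel harmony: ovefatsvifwi → evefetsvifwi.
Apply epenthesis: evefetsvifwi → evefetsuvifuwi.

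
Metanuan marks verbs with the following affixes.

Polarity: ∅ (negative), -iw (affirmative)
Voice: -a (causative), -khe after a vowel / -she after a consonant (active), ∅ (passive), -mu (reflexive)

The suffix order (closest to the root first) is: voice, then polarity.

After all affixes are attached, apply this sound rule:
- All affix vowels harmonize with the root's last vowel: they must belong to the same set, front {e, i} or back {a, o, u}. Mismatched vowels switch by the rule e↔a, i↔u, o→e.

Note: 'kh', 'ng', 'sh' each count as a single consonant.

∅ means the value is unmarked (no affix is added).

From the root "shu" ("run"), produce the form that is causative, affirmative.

shuauw

Attach voice causative -a → shua.
Attach polarity affirmative -iw → shuaiw.
Apply vowel harmony: shuaiw → shuauw.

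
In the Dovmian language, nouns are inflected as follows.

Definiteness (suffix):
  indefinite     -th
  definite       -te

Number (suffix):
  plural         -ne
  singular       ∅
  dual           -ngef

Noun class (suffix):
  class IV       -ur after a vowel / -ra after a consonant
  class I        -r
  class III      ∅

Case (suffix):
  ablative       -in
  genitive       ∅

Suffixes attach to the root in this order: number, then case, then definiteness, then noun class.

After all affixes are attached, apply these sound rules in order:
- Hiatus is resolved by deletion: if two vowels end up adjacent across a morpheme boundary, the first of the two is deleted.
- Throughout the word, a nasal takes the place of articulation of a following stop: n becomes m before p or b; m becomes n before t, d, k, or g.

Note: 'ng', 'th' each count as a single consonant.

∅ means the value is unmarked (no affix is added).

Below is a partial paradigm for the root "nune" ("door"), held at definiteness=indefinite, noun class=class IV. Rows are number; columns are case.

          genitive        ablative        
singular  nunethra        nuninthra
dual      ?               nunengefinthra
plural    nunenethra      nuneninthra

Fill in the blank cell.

Attach number dual -ngef → nunengef.
case = genitive: zero marking, form stays nunengef.
Attach definiteness indefinite -th → nunengefth.
Attach noun class class IV -ra (after consonant 'th') → nunengefthra.
Vowel deletion: no change.
Nasal assimilation: no change.

nunengefthra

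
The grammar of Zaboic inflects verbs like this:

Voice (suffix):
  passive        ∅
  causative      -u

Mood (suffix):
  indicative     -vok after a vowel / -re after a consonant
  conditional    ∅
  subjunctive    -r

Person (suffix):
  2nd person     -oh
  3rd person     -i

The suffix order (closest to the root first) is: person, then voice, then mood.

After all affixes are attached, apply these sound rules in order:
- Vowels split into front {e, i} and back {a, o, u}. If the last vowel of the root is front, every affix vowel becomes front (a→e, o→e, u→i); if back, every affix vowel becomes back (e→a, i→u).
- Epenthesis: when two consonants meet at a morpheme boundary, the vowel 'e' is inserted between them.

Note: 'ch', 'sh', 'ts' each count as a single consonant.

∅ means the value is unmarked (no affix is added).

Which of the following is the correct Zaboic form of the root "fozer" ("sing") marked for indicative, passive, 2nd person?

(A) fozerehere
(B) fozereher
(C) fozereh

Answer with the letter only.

Attach person 2nd person -oh → fozeroh.
voice = passive: zero marking, form stays fozeroh.
Attach mood indicative -re (after consonant 'h') → fozerohre.
Apply vowel harmony: fozerohre → fozerehre.
Apply epenthesis: fozerehre → fozerehere.
So the correct form is fozerehere, option (A).
(B) fozereher is wrong: it uses subjunctive instead of indicative for mood.
(C) fozereh is wrong: it uses conditional instead of indicative for mood.

A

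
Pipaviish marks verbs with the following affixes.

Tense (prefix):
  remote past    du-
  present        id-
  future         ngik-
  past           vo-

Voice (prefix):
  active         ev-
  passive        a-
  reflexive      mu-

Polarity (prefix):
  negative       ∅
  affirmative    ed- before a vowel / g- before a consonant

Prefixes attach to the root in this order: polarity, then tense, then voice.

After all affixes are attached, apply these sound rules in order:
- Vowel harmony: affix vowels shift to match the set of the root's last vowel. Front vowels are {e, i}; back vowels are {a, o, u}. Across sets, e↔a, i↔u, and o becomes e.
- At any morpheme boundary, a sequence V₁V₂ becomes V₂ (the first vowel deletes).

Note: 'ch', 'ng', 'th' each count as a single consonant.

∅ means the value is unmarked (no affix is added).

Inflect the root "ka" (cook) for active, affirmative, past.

Attach polarity affirmative g- (before consonant 'k') → gka.
Attach tense past vo- → vogka.
Attach voice active ev- → evvogka.
Apply vowel harmony: evvogka → avvogka.
Vowel deletion: no change.

avvogka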